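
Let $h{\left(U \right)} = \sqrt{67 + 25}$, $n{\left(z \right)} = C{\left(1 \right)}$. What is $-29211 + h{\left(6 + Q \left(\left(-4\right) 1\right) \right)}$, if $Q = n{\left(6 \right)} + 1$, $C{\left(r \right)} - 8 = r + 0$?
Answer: $-29211 + 2 \sqrt{23} \approx -29201.0$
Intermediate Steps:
$C{\left(r \right)} = 8 + r$ ($C{\left(r \right)} = 8 + \left(r + 0\right) = 8 + r$)
$n{\left(z \right)} = 9$ ($n{\left(z \right)} = 8 + 1 = 9$)
$Q = 10$ ($Q = 9 + 1 = 10$)
$h{\left(U \right)} = 2 \sqrt{23}$ ($h{\left(U \right)} = \sqrt{92} = 2 \sqrt{23}$)
$-29211 + h{\left(6 + Q \left(\left(-4\right) 1\right) \right)} = -29211 + 2 \sqrt{23}$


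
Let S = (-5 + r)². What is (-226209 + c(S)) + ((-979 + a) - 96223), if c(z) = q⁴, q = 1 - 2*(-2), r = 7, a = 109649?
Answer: -213137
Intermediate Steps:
S = 4 (S = (-5 + 7)² = 2² = 4)
q = 5 (q = 1 + 4 = 5)
c(z) = 625 (c(z) = 5⁴ = 625)
(-226209 + c(S)) + ((-979 + a) - 96223) = (-226209 + 625) + ((-979 + 109649) - 96223) = -225584 + (108670 - 96223) = -225584 + 12447 = -213137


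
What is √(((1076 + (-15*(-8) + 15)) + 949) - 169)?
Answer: √1991 ≈ 44.621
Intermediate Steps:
√(((1076 + (-15*(-8) + 15)) + 949) - 169) = √(((1076 + (120 + 15)) + 949) - 169) = √(((1076 + 135) + 949) - 169) = √((1211 + 949) - 169) = √(2160 - 169) = √1991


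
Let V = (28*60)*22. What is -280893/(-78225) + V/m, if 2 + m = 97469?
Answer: 3363221559/847150675 ≈ 3.9700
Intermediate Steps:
m = 97467 (m = -2 + 97469 = 97467)
V = 36960 (V = 1680*22 = 36960)
-280893/(-78225) + V/m = -280893/(-78225) + 36960/97467 = -280893*(-1/78225) + 36960*(1/97467) = 93631/26075 + 12320/32489 = 3363221559/847150675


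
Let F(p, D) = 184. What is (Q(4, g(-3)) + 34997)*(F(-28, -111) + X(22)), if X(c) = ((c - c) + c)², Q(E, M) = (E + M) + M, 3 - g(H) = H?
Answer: 23388684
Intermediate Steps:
g(H) = 3 - H
Q(E, M) = E + 2*M
X(c) = c² (X(c) = (0 + c)² = c²)
(Q(4, g(-3)) + 34997)*(F(-28, -111) + X(22)) = ((4 + 2*(3 - 1*(-3))) + 34997)*(184 + 22²) = ((4 + 2*(3 + 3)) + 34997)*(184 + 484) = ((4 + 2*6) + 34997)*668 = ((4 + 12) + 34997)*668 = (16 + 34997)*668 = 35013*668 = 23388684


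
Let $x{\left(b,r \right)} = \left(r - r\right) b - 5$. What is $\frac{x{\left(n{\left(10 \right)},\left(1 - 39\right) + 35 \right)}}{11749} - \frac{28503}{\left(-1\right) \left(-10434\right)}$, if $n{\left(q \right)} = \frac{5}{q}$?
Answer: $- \frac{111644639}{40863022} \approx -2.7322$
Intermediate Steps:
$x{\left(b,r \right)} = -5$ ($x{\left(b,r \right)} = 0 b - 5 = 0 - 5 = -5$)
$\frac{x{\left(n{\left(10 \right)},\left(1 - 39\right) + 35 \right)}}{11749} - \frac{28503}{\left(-1\right) \left(-10434\right)} = - \frac{5}{11749} - \frac{28503}{\left(-1\right) \left(-10434\right)} = \left(-5\right) \frac{1}{11749} - \frac{28503}{10434} = - \frac{5}{11749} - \frac{9501}{3478} = - \frac{111644639}{40863022}$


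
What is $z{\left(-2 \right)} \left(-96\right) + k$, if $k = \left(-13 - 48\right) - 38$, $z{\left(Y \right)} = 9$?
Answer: $-963$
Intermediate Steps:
$k = -99$ ($k = -61 - 38 = -99$)
$z{\left(-2 \right)} \left(-96\right) + k = 9 \left(-96\right) - 99 = -864 - 99 = -963$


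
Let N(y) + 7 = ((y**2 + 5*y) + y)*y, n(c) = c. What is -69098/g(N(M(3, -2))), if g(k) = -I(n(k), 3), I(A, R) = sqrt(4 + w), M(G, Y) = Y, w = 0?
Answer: 34549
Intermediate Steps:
I(A, R) = 2 (I(A, R) = sqrt(4 + 0) = sqrt(4) = 2)
N(y) = -7 + y*(y**2 + 6*y) (N(y) = -7 + ((y**2 + 5*y) + y)*y = -7 + (y**2 + 6*y)*y = -7 + y*(y**2 + 6*y))
g(k) = -2 (g(k) = -1*2 = -2)
-69098/g(N(M(3, -2))) = -69098/(-2) = -69098*(-1/2) = 34549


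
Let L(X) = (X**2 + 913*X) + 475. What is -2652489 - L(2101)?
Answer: -8985378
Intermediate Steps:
L(X) = 475 + X**2 + 913*X
-2652489 - L(2101) = -2652489 - (475 + 2101**2 + 913*2101) = -2652489 - (475 + 4414201 + 1918213) = -2652489 - 1*6332889 = -2652489 - 6332889 = -8985378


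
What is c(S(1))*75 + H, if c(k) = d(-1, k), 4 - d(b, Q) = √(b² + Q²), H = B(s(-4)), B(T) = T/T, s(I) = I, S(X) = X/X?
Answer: 301 - 75*√2 ≈ 194.93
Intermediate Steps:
S(X) = 1
B(T) = 1
H = 1
d(b, Q) = 4 - √(Q² + b²) (d(b, Q) = 4 - √(b² + Q²) = 4 - √(Q² + b²))
c(k) = 4 - √(1 + k²) (c(k) = 4 - √(k² + (-1)²) = 4 - √(k² + 1) = 4 - √(1 + k²))
c(S(1))*75 + H = (4 - √(1 + 1²))*75 + 1 = (4 - √(1 + 1))*75 + 1 = (4 - √2)*75 + 1 = (300 - 75*√2) + 1 = 301 - 75*√2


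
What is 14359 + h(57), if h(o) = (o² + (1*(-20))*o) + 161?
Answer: 16629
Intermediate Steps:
h(o) = 161 + o² - 20*o (h(o) = (o² - 20*o) + 161 = 161 + o² - 20*o)
14359 + h(57) = 14359 + (161 + 57² - 20*57) = 14359 + (161 + 3249 - 1140) = 14359 + 2270 = 16629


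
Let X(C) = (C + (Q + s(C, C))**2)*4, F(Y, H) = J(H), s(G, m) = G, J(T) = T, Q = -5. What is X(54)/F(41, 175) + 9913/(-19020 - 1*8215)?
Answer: 10628517/190645 ≈ 55.750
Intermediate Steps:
F(Y, H) = H
X(C) = 4*C + 4*(-5 + C)**2 (X(C) = (C + (-5 + C)**2)*4 = 4*C + 4*(-5 + C)**2)
X(54)/F(41, 175) + 9913/(-19020 - 1*8215) = (4*54 + 4*(-5 + 54)**2)/175 + 9913/(-19020 - 1*8215) = (216 + 4*49**2)*(1/175) + 9913/(-19020 - 8215) = (216 + 4*2401)*(1/175) + 9913/(-27235) = (216 + 9604)*(1/175) + 9913*(-1/27235) = 9820*(1/175) - 9913/27235 = 1964/35 - 9913/27235 = 10628517/190645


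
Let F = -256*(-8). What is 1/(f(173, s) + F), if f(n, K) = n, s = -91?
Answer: 1/2221 ≈ 0.00045025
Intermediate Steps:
F = 2048
1/(f(173, s) + F) = 1/(173 + 2048) = 1/2221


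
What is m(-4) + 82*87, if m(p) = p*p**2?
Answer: 7070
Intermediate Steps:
m(p) = p**3
m(-4) + 82*87 = (-4)**3 + 82*87 = -64 + 7134 = 7070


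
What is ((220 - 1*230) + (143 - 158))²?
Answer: 625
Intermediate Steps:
((220 - 1*230) + (143 - 158))² = ((220 - 230) - 15)² = (-10 - 15)² = (-25)² = 625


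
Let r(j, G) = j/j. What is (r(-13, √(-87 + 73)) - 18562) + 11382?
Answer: -7179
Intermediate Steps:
r(j, G) = 1
(r(-13, √(-87 + 73)) - 18562) + 11382 = (1 - 18562) + 11382 = -18561 + 11382 = -7179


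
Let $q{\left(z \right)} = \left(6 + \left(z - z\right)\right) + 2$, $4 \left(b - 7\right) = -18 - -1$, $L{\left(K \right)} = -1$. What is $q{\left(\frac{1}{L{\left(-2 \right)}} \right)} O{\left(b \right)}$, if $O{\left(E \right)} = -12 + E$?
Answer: $-74$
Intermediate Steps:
$b = \frac{11}{4}$ ($b = 7 + \frac{-18 - -1}{4} = 7 + \frac{-18 + 1}{4} = 7 + \frac{1}{4} \left(-17\right) = 7 - \frac{17}{4} = \frac{11}{4} \approx 2.75$)
$q{\left(z \right)} = 8$ ($q{\left(z \right)} = \left(6 + 0\right) + 2 = 6 + 2 = 8$)
$q{\left(\frac{1}{L{\left(-2 \right)}} \right)} O{\left(b \right)} = 8 \left(-12 + \frac{11}{4}\right) = 8 \left(- \frac{37}{4}\right) = -74$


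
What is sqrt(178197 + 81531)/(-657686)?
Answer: -2*sqrt(16233)/328843 ≈ -0.00077489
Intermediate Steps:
sqrt(178197 + 81531)/(-657686) = sqrt(259728)*(-1/657686) = (4*sqrt(16233))*(-1/657686) = -2*sqrt(16233)/328843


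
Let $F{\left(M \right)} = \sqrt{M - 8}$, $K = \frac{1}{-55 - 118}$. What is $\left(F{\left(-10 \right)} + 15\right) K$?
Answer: $- \frac{15}{173} - \frac{3 i \sqrt{2}}{173} \approx -0.086705 - 0.024524 i$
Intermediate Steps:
$K = - \frac{1}{173}$ ($K = \frac{1}{-173} = - \frac{1}{173} \approx -0.0057803$)
$F{\left(M \right)} = \sqrt{-8 + M}$
$\left(F{\left(-10 \right)} + 15\right) K = \left(\sqrt{-8 - 10} + 15\right) \left(- \frac{1}{173}\right) = \left(\sqrt{-18} + 15\right) \left(- \frac{1}{173}\right) = \left(3 i \sqrt{2} + 15\right) \left(- \frac{1}{173}\right) = \left(15 + 3 i \sqrt{2}\right) \left(- \frac{1}{173}\right) = - \frac{15}{173} - \frac{3 i \sqrt{2}}{173}$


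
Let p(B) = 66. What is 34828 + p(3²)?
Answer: 34894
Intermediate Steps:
34828 + p(3²) = 34828 + 66 = 34894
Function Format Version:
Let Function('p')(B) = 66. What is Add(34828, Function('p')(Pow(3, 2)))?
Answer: 34894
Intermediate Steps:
Add(34828, Function('p')(Pow(3, 2))) = Add(34828, 66) = 34894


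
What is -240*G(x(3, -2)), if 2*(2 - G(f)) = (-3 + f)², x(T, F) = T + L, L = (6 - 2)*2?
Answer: 7200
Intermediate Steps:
L = 8 (L = 4*2 = 8)
x(T, F) = 8 + T (x(T, F) = T + 8 = 8 + T)
G(f) = 2 - (-3 + f)²/2
-240*G(x(3, -2)) = -240*(2 - (-3 + (8 + 3))²/2) = -240*(2 - (-3 + 11)²/2) = -240*(2 - ½*8²) = -240*(2 - ½*64) = -240*(2 - 32) = -240*(-30) = 7200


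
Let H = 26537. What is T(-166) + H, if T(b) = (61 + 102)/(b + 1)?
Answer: 4378442/165 ≈ 26536.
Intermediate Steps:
T(b) = 163/(1 + b)
T(-166) + H = 163/(1 - 166) + 26537 = 163/(-165) + 26537 = 163*(-1/165) + 26537 = -163/165 + 26537 = 4378442/165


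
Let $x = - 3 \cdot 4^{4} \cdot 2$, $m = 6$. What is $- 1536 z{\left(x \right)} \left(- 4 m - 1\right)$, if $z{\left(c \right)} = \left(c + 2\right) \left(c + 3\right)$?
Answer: $90302284800$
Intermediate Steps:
$x = -1536$ ($x = \left(-3\right) 256 \cdot 2 = \left(-768\right) 2 = -1536$)
$z{\left(c \right)} = \left(2 + c\right) \left(3 + c\right)$
$- 1536 z{\left(x \right)} \left(- 4 m - 1\right) = - 1536 \left(6 + \left(-1536\right)^{2} + 5 \left(-1536\right)\right) \left(\left(-4\right) 6 - 1\right) = - 1536 \left(6 + 2359296 - 7680\right) \left(-24 - 1\right) = - 1536 \cdot 2351622 \left(-25\right) = \left(-1536\right) \left(-58790550\right) = 90302284800$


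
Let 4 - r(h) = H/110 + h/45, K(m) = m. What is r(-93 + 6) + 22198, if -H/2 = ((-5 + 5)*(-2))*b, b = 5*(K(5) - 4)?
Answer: 333059/15 ≈ 22204.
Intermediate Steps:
b = 5 (b = 5*(5 - 4) = 5*1 = 5)
H = 0 (H = -2*(-5 + 5)*(-2)*5 = -2*0*(-2)*5 = -0*5 = -2*0 = 0)
r(h) = 4 - h/45 (r(h) = 4 - (0/110 + h/45) = 4 - (0*(1/110) + h*(1/45)) = 4 - (0 + h/45) = 4 - h/45)
r(-93 + 6) + 22198 = (4 - (-93 + 6)/45) + 22198 = (4 - 1/45*(-87)) + 22198 = (4 + 29/15) + 22198 = 89/15 + 22198 = 333059/15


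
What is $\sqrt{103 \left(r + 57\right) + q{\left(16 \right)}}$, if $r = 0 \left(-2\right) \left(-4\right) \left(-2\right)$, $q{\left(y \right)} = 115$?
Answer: $\sqrt{5986} \approx 77.369$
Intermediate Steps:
$r = 0$ ($r = 0 \left(-4\right) \left(-2\right) = 0 \left(-2\right) = 0$)
$\sqrt{103 \left(r + 57\right) + q{\left(16 \right)}} = \sqrt{103 \left(0 + 57\right) + 115} = \sqrt{103 \cdot 57 + 115} = \sqrt{5871 + 115} = \sqrt{5986}$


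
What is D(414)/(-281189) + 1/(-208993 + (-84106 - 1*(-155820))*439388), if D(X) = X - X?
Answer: -1/60318745252 ≈ -1.6579e-11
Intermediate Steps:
D(X) = 0
D(414)/(-281189) + 1/(-208993 + (-84106 - 1*(-155820))*439388) = 0/(-281189) + 1/(-208993 + (-84106 - 1*(-155820))*439388) = 0*(-1/281189) + (1/439388)/(-208993 + (-84106 + 155820)) = 0 + (1/439388)/(-208993 + 71714) = 0 + (1/439388)/(-137279) = 0 - 1/137279*1/439388 = 0 - 1/60318745252 = -1/60318745252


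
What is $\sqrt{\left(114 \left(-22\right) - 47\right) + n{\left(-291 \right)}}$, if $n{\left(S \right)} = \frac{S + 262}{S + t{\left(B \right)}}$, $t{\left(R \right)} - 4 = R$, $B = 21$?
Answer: $\frac{i \sqrt{180773866}}{266} \approx 50.546 i$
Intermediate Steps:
$t{\left(R \right)} = 4 + R$
$n{\left(S \right)} = \frac{262 + S}{25 + S}$ ($n{\left(S \right)} = \frac{S + 262}{S + \left(4 + 21\right)} = \frac{262 + S}{S + 25} = \frac{262 + S}{25 + S}$)
$\sqrt{\left(114 \left(-22\right) - 47\right) + n{\left(-291 \right)}} = \sqrt{\left(114 \left(-22\right) - 47\right) + \frac{262 - 291}{25 - 291}} = \sqrt{\left(-2508 - 47\right) + \frac{1}{-266} \left(-29\right)} = \sqrt{-2555 - - \frac{29}{266}} = \sqrt{-2555 + \frac{29}{266}} = \sqrt{- \frac{679601}{266}} = \frac{i \sqrt{180773866}}{266}$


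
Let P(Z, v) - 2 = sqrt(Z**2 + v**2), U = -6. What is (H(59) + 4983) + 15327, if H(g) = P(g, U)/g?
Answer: 1198292/59 + sqrt(3517)/59 ≈ 20311.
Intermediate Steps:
P(Z, v) = 2 + sqrt(Z**2 + v**2)
H(g) = (2 + sqrt(36 + g**2))/g (H(g) = (2 + sqrt(g**2 + (-6)**2))/g = (2 + sqrt(g**2 + 36))/g = (2 + sqrt(36 + g**2))/g)
(H(59) + 4983) + 15327 = ((2 + sqrt(36 + 59**2))/59 + 4983) + 15327 = ((2 + sqrt(36 + 3481))/59 + 4983) + 15327 = ((2 + sqrt(3517))/59 + 4983) + 15327 = ((2/59 + sqrt(3517)/59) + 4983) + 15327 = (293999/59 + sqrt(3517)/59) + 15327 = 1198292/59 + sqrt(3517)/59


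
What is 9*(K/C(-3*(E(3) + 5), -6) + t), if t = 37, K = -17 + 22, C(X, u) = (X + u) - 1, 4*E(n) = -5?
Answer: 24129/73 ≈ 330.53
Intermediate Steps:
E(n) = -5/4 (E(n) = (1/4)*(-5) = -5/4)
C(X, u) = -1 + X + u
K = 5
9*(K/C(-3*(E(3) + 5), -6) + t) = 9*(5/(-1 - 3*(-5/4 + 5) - 6) + 37) = 9*(5/(-1 - 3*15/4 - 6) + 37) = 9*(5/(-1 - 45/4 - 6) + 37) = 9*(5/(-73/4) + 37) = 9*(5*(-4/73) + 37) = 9*(-20/73 + 37) = 9*(2681/73) = 24129/73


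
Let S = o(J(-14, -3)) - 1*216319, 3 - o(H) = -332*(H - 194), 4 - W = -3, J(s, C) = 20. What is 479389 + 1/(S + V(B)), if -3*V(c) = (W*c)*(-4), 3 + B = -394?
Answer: 399507452149/833368 ≈ 4.7939e+5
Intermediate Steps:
B = -397 (B = -3 - 394 = -397)
W = 7 (W = 4 - 1*(-3) = 4 + 3 = 7)
V(c) = 28*c/3 (V(c) = -7*c*(-4)/3 = -(-28)*c/3 = 28*c/3)
o(H) = -64405 + 332*H (o(H) = 3 - (-332)*(H - 194) = 3 - (-332)*(-194 + H) = 3 - (64408 - 332*H) = 3 + (-64408 + 332*H) = -64405 + 332*H)
S = -274084 (S = (-64405 + 332*20) - 1*216319 = (-64405 + 6640) - 216319 = -57765 - 216319 = -274084)
479389 + 1/(S + V(B)) = 479389 + 1/(-274084 + (28/3)*(-397)) = 479389 + 1/(-274084 - 11116/3) = 479389 + 1/(-833368/3) = 479389 - 3/833368 = 399507452149/833368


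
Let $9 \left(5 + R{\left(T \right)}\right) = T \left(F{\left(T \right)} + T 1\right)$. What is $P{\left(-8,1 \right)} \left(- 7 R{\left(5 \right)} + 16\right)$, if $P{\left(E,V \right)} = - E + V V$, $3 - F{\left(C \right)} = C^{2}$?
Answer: $1054$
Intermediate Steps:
$F{\left(C \right)} = 3 - C^{2}$
$P{\left(E,V \right)} = V^{2} - E$ ($P{\left(E,V \right)} = - E + V^{2} = V^{2} - E$)
$R{\left(T \right)} = -5 + \frac{T \left(3 + T - T^{2}\right)}{9}$ ($R{\left(T \right)} = -5 + \frac{T \left(\left(3 - T^{2}\right) + T 1\right)}{9} = -5 + \frac{T \left(\left(3 - T^{2}\right) + T\right)}{9} = -5 + \frac{T \left(3 + T - T^{2}\right)}{9}$)
$P{\left(-8,1 \right)} \left(- 7 R{\left(5 \right)} + 16\right) = \left(1^{2} - -8\right) \left(- 7 \left(-5 + \frac{5^{2}}{9} - \frac{5 \left(-3 + 5^{2}\right)}{9}\right) + 16\right) = \left(1 + 8\right) \left(- 7 \left(-5 + \frac{1}{9} \cdot 25 - \frac{5 \left(-3 + 25\right)}{9}\right) + 16\right) = 9 \left(- 7 \left(-5 + \frac{25}{9} - \frac{5}{9} \cdot 22\right) + 16\right) = 9 \left(- 7 \left(-5 + \frac{25}{9} - \frac{110}{9}\right) + 16\right) = 9 \left(\left(-7\right) \left(- \frac{130}{9}\right) + 16\right) = 9 \left(\frac{910}{9} + 16\right) = 9 \cdot \frac{1054}{9} = 1054$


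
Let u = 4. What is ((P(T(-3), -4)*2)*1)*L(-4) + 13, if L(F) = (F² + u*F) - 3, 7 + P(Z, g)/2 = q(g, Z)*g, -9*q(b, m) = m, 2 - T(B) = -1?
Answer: 81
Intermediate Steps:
T(B) = 3 (T(B) = 2 - 1*(-1) = 2 + 1 = 3)
q(b, m) = -m/9
P(Z, g) = -14 - 2*Z*g/9 (P(Z, g) = -14 + 2*((-Z/9)*g) = -14 + 2*(-Z*g/9) = -14 - 2*Z*g/9)
L(F) = -3 + F² + 4*F (L(F) = (F² + 4*F) - 3 = -3 + F² + 4*F)
((P(T(-3), -4)*2)*1)*L(-4) + 13 = (((-14 - 2/9*3*(-4))*2)*1)*(-3 + (-4)² + 4*(-4)) + 13 = (((-14 + 8/3)*2)*1)*(-3 + 16 - 16) + 13 = (-34/3*2*1)*(-3) + 13 = -68/3*1*(-3) + 13 = -68/3*(-3) + 13 = 68 + 13 = 81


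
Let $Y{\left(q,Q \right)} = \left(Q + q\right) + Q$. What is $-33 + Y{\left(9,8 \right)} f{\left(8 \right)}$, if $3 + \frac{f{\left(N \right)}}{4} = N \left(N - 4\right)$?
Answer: $2867$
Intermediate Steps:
$Y{\left(q,Q \right)} = q + 2 Q$
$f{\left(N \right)} = -12 + 4 N \left(-4 + N\right)$ ($f{\left(N \right)} = -12 + 4 N \left(N - 4\right) = -12 + 4 N \left(-4 + N\right)$)
$-33 + Y{\left(9,8 \right)} f{\left(8 \right)} = -33 + \left(9 + 2 \cdot 8\right) \left(-12 - 128 + 4 \cdot 8^{2}\right) = -33 + \left(9 + 16\right) \left(-12 - 128 + 4 \cdot 64\right) = -33 + 25 \left(-12 - 128 + 256\right) = -33 + 25 \cdot 116 = -33 + 2900 = 2867$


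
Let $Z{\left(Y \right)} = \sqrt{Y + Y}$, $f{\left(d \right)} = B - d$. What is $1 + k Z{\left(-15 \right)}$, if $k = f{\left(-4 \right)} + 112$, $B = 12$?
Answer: $1 + 128 i \sqrt{30} \approx 1.0 + 701.08 i$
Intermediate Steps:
$f{\left(d \right)} = 12 - d$
$Z{\left(Y \right)} = \sqrt{2} \sqrt{Y}$ ($Z{\left(Y \right)} = \sqrt{2 Y} = \sqrt{2} \sqrt{Y}$)
$k = 128$ ($k = \left(12 - -4\right) + 112 = \left(12 + 4\right) + 112 = 16 + 112 = 128$)
$1 + k Z{\left(-15 \right)} = 1 + 128 \sqrt{2} \sqrt{-15} = 1 + 128 \sqrt{2} i \sqrt{15} = 1 + 128 i \sqrt{30}$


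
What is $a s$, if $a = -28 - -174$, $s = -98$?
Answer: $-14308$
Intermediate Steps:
$a = 146$ ($a = -28 + 174 = 146$)
$a s = 146 \left(-98\right) = -14308$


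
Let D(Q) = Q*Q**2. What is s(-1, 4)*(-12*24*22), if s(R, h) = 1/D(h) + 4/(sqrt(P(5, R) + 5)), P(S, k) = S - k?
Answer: -99 - 2304*sqrt(11) ≈ -7740.5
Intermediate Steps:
D(Q) = Q**3
s(R, h) = h**(-3) + 4/sqrt(10 - R) (s(R, h) = 1/h**3 + 4/(sqrt((5 - R) + 5)) = 1/h**3 + 4/(sqrt(10 - R)) = h**(-3) + 4/sqrt(10 - R))
s(-1, 4)*(-12*24*22) = (4**(-3) + 4/sqrt(10 - 1*(-1)))*(-12*24*22) = (1/64 + 4/sqrt(10 + 1))*(-288*22) = (1/64 + 4/sqrt(11))*(-6336) = (1/64 + 4*(sqrt(11)/11))*(-6336) = (1/64 + 4*sqrt(11)/11)*(-6336) = -99 - 2304*sqrt(11)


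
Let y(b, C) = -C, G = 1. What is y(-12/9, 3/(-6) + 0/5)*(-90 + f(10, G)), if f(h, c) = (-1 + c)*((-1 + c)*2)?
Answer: -45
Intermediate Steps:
f(h, c) = (-1 + c)*(-2 + 2*c)
y(-12/9, 3/(-6) + 0/5)*(-90 + f(10, G)) = (-(3/(-6) + 0/5))*(-90 + (2 - 4*1 + 2*1²)) = (-(3*(-⅙) + 0*(⅕)))*(-90 + (2 - 4 + 2*1)) = (-(-½ + 0))*(-90 + (2 - 4 + 2)) = (-1*(-½))*(-90 + 0) = (½)*(-90) = -45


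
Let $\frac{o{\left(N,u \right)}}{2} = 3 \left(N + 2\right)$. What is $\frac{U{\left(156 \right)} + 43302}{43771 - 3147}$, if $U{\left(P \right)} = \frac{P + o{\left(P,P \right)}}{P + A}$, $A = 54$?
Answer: $\frac{757877}{710920} \approx 1.0661$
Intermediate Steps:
$o{\left(N,u \right)} = 12 + 6 N$ ($o{\left(N,u \right)} = 2 \cdot 3 \left(N + 2\right) = 2 \cdot 3 \left(2 + N\right) = 2 \left(6 + 3 N\right) = 12 + 6 N$)
$U{\left(P \right)} = \frac{12 + 7 P}{54 + P}$ ($U{\left(P \right)} = \frac{P + \left(12 + 6 P\right)}{P + 54} = \frac{12 + 7 P}{54 + P}$)
$\frac{U{\left(156 \right)} + 43302}{43771 - 3147} = \frac{\frac{12 + 7 \cdot 156}{54 + 156} + 43302}{43771 - 3147} = \frac{\frac{12 + 1092}{210} + 43302}{40624} = \left(\frac{1}{210} \cdot 1104 + 43302\right) \frac{1}{40624} = \left(\frac{184}{35} + 43302\right) \frac{1}{40624} = \frac{1515754}{35} \cdot \frac{1}{40624} = \frac{757877}{710920}$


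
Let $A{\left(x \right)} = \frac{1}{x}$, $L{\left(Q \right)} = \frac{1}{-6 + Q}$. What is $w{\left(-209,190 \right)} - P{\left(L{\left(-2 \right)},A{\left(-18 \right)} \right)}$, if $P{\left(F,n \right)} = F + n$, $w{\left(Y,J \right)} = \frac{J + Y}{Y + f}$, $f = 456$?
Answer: $\frac{97}{936} \approx 0.10363$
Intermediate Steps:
$w{\left(Y,J \right)} = \frac{J + Y}{456 + Y}$ ($w{\left(Y,J \right)} = \frac{J + Y}{Y + 456} = \frac{J + Y}{456 + Y}$)
$w{\left(-209,190 \right)} - P{\left(L{\left(-2 \right)},A{\left(-18 \right)} \right)} = \frac{190 - 209}{456 - 209} - \left(\frac{1}{-6 - 2} + \frac{1}{-18}\right) = \frac{1}{247} \left(-19\right) - \left(\frac{1}{-8} - \frac{1}{18}\right) = \frac{1}{247} \left(-19\right) - \left(- \frac{1}{8} - \frac{1}{18}\right) = - \frac{1}{13} - - \frac{13}{72} = - \frac{1}{13} + \frac{13}{72} = \frac{97}{936}$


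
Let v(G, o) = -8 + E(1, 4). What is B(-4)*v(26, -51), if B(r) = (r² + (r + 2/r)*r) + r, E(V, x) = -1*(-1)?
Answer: -210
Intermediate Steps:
E(V, x) = 1
v(G, o) = -7 (v(G, o) = -8 + 1 = -7)
B(r) = r + r² + r*(r + 2/r) (B(r) = (r² + r*(r + 2/r)) + r = r + r² + r*(r + 2/r))
B(-4)*v(26, -51) = (2 - 4 + 2*(-4)²)*(-7) = (2 - 4 + 2*16)*(-7) = (2 - 4 + 32)*(-7) = 30*(-7) = -210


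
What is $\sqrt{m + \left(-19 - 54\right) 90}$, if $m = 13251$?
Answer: $\sqrt{6681} \approx 81.737$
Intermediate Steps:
$\sqrt{m + \left(-19 - 54\right) 90} = \sqrt{13251 + \left(-19 - 54\right) 90} = \sqrt{13251 - 6570} = \sqrt{6681}$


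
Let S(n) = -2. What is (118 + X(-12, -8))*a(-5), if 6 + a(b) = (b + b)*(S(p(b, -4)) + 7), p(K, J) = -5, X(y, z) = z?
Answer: -6160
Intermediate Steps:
a(b) = -6 + 10*b (a(b) = -6 + (b + b)*(-2 + 7) = -6 + (2*b)*5 = -6 + 10*b)
(118 + X(-12, -8))*a(-5) = (118 - 8)*(-6 + 10*(-5)) = 110*(-6 - 50) = 110*(-56) = -6160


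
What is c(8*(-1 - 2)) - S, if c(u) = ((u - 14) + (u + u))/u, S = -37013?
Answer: 444199/12 ≈ 37017.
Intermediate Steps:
c(u) = (-14 + 3*u)/u (c(u) = ((-14 + u) + 2*u)/u = (-14 + 3*u)/u)
c(8*(-1 - 2)) - S = (3 - 14*1/(8*(-1 - 2))) - 1*(-37013) = (3 - 14/(8*(-3))) + 37013 = (3 - 14/(-24)) + 37013 = (3 - 14*(-1/24)) + 37013 = (3 + 7/12) + 37013 = 43/12 + 37013 = 444199/12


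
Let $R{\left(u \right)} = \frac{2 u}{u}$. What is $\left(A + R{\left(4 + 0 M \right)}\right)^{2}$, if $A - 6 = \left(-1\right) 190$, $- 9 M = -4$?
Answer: $33124$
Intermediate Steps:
$M = \frac{4}{9}$ ($M = \left(- \frac{1}{9}\right) \left(-4\right) = \frac{4}{9} \approx 0.44444$)
$R{\left(u \right)} = 2$
$A = -184$ ($A = 6 - 190 = -184$)
$\left(A + R{\left(4 + 0 M \right)}\right)^{2} = \left(-184 + 2\right)^{2} = \left(-182\right)^{2} = 33124$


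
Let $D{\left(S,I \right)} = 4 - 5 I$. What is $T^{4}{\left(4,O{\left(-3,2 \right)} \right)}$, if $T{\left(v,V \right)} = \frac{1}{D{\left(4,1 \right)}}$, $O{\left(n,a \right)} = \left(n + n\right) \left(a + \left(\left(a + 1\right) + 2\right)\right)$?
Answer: $1$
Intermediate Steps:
$O{\left(n,a \right)} = 2 n \left(3 + 2 a\right)$ ($O{\left(n,a \right)} = 2 n \left(a + \left(\left(1 + a\right) + 2\right)\right) = 2 n \left(a + \left(3 + a\right)\right) = 2 n \left(3 + 2 a\right)$)
$T{\left(v,V \right)} = -1$ ($T{\left(v,V \right)} = \frac{1}{4 - 5} = \frac{1}{-1} = -1$)
$T^{4}{\left(4,O{\left(-3,2 \right)} \right)} = \left(-1\right)^{4} = 1$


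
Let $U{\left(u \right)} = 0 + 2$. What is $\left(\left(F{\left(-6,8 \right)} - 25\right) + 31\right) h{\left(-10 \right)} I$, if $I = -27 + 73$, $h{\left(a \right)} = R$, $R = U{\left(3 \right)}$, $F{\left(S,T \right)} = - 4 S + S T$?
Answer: $-1656$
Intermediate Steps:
$U{\left(u \right)} = 2$
$R = 2$
$h{\left(a \right)} = 2$
$I = 46$
$\left(\left(F{\left(-6,8 \right)} - 25\right) + 31\right) h{\left(-10 \right)} I = \left(\left(- 6 \left(-4 + 8\right) - 25\right) + 31\right) 2 \cdot 46 = \left(\left(\left(-6\right) 4 - 25\right) + 31\right) 2 \cdot 46 = \left(\left(-24 - 25\right) + 31\right) 2 \cdot 46 = \left(-49 + 31\right) 2 \cdot 46 = \left(-18\right) 2 \cdot 46 = \left(-36\right) 46 = -1656$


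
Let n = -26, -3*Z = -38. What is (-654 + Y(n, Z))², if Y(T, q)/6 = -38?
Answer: 777924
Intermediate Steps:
Z = 38/3 (Z = -⅓*(-38) = 38/3 ≈ 12.667)
Y(T, q) = -228 (Y(T, q) = 6*(-38) = -228)
(-654 + Y(n, Z))² = (-654 - 228)² = (-882)² = 777924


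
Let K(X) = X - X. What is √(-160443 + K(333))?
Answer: 3*I*√17827 ≈ 400.55*I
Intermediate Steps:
K(X) = 0
√(-160443 + K(333)) = √(-160443 + 0) = √(-160443) = 3*I*√17827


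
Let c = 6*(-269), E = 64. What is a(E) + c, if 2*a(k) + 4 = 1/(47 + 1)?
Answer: -155135/96 ≈ -1616.0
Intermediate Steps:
a(k) = -191/96 (a(k) = -2 + 1/(2*(47 + 1)) = -2 + (1/2)/48 = -2 + (1/2)*(1/48) = -2 + 1/96 = -191/96)
c = -1614
a(E) + c = -191/96 - 1614 = -155135/96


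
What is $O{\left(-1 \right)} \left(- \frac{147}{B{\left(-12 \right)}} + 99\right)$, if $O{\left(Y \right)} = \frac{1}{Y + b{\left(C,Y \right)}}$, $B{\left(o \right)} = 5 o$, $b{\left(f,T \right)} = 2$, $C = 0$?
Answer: $\frac{2029}{20} \approx 101.45$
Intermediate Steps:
$O{\left(Y \right)} = \frac{1}{2 + Y}$ ($O{\left(Y \right)} = \frac{1}{Y + 2} = \frac{1}{2 + Y}$)
$O{\left(-1 \right)} \left(- \frac{147}{B{\left(-12 \right)}} + 99\right) = \frac{- \frac{147}{5 \left(-12\right)} + 99}{2 - 1} = \frac{- \frac{147}{-60} + 99}{1} = 1 \left(\left(-147\right) \left(- \frac{1}{60}\right) + 99\right) = 1 \left(\frac{49}{20} + 99\right) = 1 \cdot \frac{2029}{20} = \frac{2029}{20}$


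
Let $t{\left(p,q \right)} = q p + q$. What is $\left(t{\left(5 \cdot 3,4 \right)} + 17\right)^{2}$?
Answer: $6561$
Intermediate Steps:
$t{\left(p,q \right)} = q + p q$ ($t{\left(p,q \right)} = p q + q = q + p q$)
$\left(t{\left(5 \cdot 3,4 \right)} + 17\right)^{2} = \left(4 \left(1 + 5 \cdot 3\right) + 17\right)^{2} = \left(4 \left(1 + 15\right) + 17\right)^{2} = \left(4 \cdot 16 + 17\right)^{2} = \left(64 + 17\right)^{2} = 81^{2} = 6561$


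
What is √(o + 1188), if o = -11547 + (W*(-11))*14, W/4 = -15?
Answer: I*√1119 ≈ 33.451*I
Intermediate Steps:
W = -60 (W = 4*(-15) = -60)
o = -2307 (o = -11547 - 60*(-11)*14 = -11547 + 660*14 = -11547 + 9240 = -2307)
√(o + 1188) = √(-2307 + 1188) = √(-1119) = I*√1119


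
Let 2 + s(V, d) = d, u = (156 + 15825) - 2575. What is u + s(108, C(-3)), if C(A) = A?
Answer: 13401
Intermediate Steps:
u = 13406 (u = 15981 - 2575 = 13406)
s(V, d) = -2 + d
u + s(108, C(-3)) = 13406 + (-2 - 3) = 13406 - 5 = 13401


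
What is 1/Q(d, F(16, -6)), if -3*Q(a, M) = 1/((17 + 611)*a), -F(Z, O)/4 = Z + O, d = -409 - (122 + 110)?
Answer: 1207644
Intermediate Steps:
d = -641 (d = -409 - 1*232 = -409 - 232 = -641)
F(Z, O) = -4*O - 4*Z (F(Z, O) = -4*(Z + O) = -4*(O + Z) = -4*O - 4*Z)
Q(a, M) = -1/(1884*a) (Q(a, M) = -1/(3*(17 + 611)*a) = -1/(3*628*a) = -1/(1884*a))
1/Q(d, F(16, -6)) = 1/(-1/1884/(-641)) = 1/(-1/1884*(-1/641)) = 1/(1/1207644) = 1207644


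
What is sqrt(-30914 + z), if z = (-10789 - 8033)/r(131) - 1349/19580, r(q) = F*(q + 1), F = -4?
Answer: I*sqrt(11838057945670)/19580 ≈ 175.72*I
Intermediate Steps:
r(q) = -4 - 4*q (r(q) = -4*(q + 1) = -4*(1 + q) = -4 - 4*q)
z = 1393267/39160 (z = (-10789 - 8033)/(-4 - 4*131) - 1349/19580 = -18822/(-4 - 524) - 1349*1/19580 = -18822/(-528) - 1349/19580 = -18822*(-1/528) - 1349/19580 = 3137/88 - 1349/19580 = 1393267/39160 ≈ 35.579)
sqrt(-30914 + z) = sqrt(-30914 + 1393267/39160) = sqrt(-1209198973/39160) = I*sqrt(11838057945670)/19580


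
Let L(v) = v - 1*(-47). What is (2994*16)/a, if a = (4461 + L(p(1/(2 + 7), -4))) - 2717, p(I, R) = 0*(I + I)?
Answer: 15968/597 ≈ 26.747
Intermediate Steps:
p(I, R) = 0 (p(I, R) = 0*(2*I) = 0)
L(v) = 47 + v (L(v) = v + 47 = 47 + v)
a = 1791 (a = (4461 + (47 + 0)) - 2717 = (4461 + 47) - 2717 = 4508 - 2717 = 1791)
(2994*16)/a = (2994*16)/1791 = 47904*(1/1791) = 15968/597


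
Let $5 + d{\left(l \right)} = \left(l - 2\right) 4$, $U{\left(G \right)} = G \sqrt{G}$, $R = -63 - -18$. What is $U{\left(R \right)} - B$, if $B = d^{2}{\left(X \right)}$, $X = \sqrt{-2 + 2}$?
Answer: $-169 - 135 i \sqrt{5} \approx -169.0 - 301.87 i$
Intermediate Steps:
$R = -45$ ($R = -63 + 18 = -45$)
$U{\left(G \right)} = G^{\frac{3}{2}}$
$X = 0$ ($X = \sqrt{0} = 0$)
$d{\left(l \right)} = -13 + 4 l$ ($d{\left(l \right)} = -5 + \left(l - 2\right) 4 = -5 + \left(-2 + l\right) 4 = -5 + \left(-8 + 4 l\right) = -13 + 4 l$)
$B = 169$ ($B = \left(-13 + 4 \cdot 0\right)^{2} = \left(-13 + 0\right)^{2} = \left(-13\right)^{2} = 169$)
$U{\left(R \right)} - B = \left(-45\right)^{\frac{3}{2}} - 169 = - 135 i \sqrt{5} - 169 = -169 - 135 i \sqrt{5}$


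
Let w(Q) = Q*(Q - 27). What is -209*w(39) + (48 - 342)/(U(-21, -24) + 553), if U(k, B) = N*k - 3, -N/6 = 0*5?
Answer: -26898447/275 ≈ -97813.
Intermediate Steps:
w(Q) = Q*(-27 + Q)
N = 0 (N = -0*5 = -6*0 = 0)
U(k, B) = -3 (U(k, B) = 0*k - 3 = 0 - 3 = -3)
-209*w(39) + (48 - 342)/(U(-21, -24) + 553) = -8151*(-27 + 39) + (48 - 342)/(-3 + 553) = -8151*12 - 294/550 = -209*468 - 294*1/550 = -97812 - 147/275 = -26898447/275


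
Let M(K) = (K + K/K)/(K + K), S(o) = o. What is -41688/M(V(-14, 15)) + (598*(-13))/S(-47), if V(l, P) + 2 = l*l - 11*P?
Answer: -18901378/235 ≈ -80431.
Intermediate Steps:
V(l, P) = -2 + l² - 11*P (V(l, P) = -2 + (l*l - 11*P) = -2 + (l² - 11*P) = -2 + l² - 11*P)
M(K) = (1 + K)/(2*K) (M(K) = (K + 1)/((2*K)) = (1 + K)*(1/(2*K)) = (1 + K)/(2*K))
-41688/M(V(-14, 15)) + (598*(-13))/S(-47) = -41688*2*(-2 + (-14)² - 11*15)/(1 + (-2 + (-14)² - 11*15)) + (598*(-13))/(-47) = -41688*2*(-2 + 196 - 165)/(1 + (-2 + 196 - 165)) - 7774*(-1/47) = -41688*58/(1 + 29) + 7774/47 = -41688/((½)*(1/29)*30) + 7774/47 = -41688/15/29 + 7774/47 = -41688*29/15 + 7774/47 = -402984/5 + 7774/47 = -18901378/235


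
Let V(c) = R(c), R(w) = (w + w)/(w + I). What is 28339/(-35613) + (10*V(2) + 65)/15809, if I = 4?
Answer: -445458986/563005917 ≈ -0.79122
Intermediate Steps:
R(w) = 2*w/(4 + w) (R(w) = (w + w)/(w + 4) = (2*w)/(4 + w) = 2*w/(4 + w))
V(c) = 2*c/(4 + c)
28339/(-35613) + (10*V(2) + 65)/15809 = 28339/(-35613) + (10*(2*2/(4 + 2)) + 65)/15809 = 28339*(-1/35613) + (10*(2*2/6) + 65)*(1/15809) = -28339/35613 + (10*(2*2*(⅙)) + 65)*(1/15809) = -28339/35613 + (10*(⅔) + 65)*(1/15809) = -28339/35613 + (20/3 + 65)*(1/15809) = -28339/35613 + (215/3)*(1/15809) = -28339/35613 + 215/47427 = -445458986/563005917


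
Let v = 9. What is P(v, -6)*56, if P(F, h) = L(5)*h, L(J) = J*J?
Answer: -8400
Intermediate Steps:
L(J) = J²
P(F, h) = 25*h (P(F, h) = 5²*h = 25*h)
P(v, -6)*56 = (25*(-6))*56 = -150*56 = -8400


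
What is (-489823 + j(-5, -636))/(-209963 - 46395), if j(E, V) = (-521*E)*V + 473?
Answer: 46655/5573 ≈ 8.3716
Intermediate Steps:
j(E, V) = 473 - 521*E*V (j(E, V) = -521*E*V + 473 = 473 - 521*E*V)
(-489823 + j(-5, -636))/(-209963 - 46395) = (-489823 + (473 - 521*(-5)*(-636)))/(-209963 - 46395) = (-489823 + (473 - 1656780))/(-256358) = (-489823 - 1656307)*(-1/256358) = -2146130*(-1/256358) = 46655/5573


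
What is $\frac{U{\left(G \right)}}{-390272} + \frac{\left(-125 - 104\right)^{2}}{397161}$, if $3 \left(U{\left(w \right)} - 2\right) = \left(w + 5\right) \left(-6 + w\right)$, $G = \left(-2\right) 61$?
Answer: $\frac{9241415959}{77500408896} \approx 0.11924$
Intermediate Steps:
$G = -122$
$U{\left(w \right)} = 2 + \frac{\left(-6 + w\right) \left(5 + w\right)}{3}$ ($U{\left(w \right)} = 2 + \frac{\left(w + 5\right) \left(-6 + w\right)}{3} = 2 + \frac{\left(5 + w\right) \left(-6 + w\right)}{3} = 2 + \frac{\left(-6 + w\right) \left(5 + w\right)}{3}$)
$\frac{U{\left(G \right)}}{-390272} + \frac{\left(-125 - 104\right)^{2}}{397161} = \frac{-8 - - \frac{122}{3} + \frac{\left(-122\right)^{2}}{3}}{-390272} + \frac{\left(-125 - 104\right)^{2}}{397161} = \left(-8 + \frac{122}{3} + \frac{1}{3} \cdot 14884\right) \left(- \frac{1}{390272}\right) + \left(-229\right)^{2} \cdot \frac{1}{397161} = \left(-8 + \frac{122}{3} + \frac{14884}{3}\right) \left(- \frac{1}{390272}\right) + 52441 \cdot \frac{1}{397161} = 4994 \left(- \frac{1}{390272}\right) + \frac{52441}{397161} = - \frac{2497}{195136} + \frac{52441}{397161} = \frac{9241415959}{77500408896}$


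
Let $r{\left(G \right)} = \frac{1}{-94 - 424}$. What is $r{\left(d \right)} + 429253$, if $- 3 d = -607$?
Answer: $\frac{222353053}{518} \approx 4.2925 \cdot 10^{5}$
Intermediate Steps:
$d = \frac{607}{3}$ ($d = \left(- \frac{1}{3}\right) \left(-607\right) = \frac{607}{3} \approx 202.33$)
$r{\left(G \right)} = - \frac{1}{518}$ ($r{\left(G \right)} = \frac{1}{-518} = - \frac{1}{518}$)
$r{\left(d \right)} + 429253 = - \frac{1}{518} + 429253 = \frac{222353053}{518}$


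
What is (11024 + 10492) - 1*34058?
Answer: -12542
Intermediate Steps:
(11024 + 10492) - 1*34058 = 21516 - 34058 = -12542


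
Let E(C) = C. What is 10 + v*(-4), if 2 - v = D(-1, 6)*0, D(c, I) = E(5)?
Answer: 2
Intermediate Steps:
D(c, I) = 5
v = 2 (v = 2 - 5*0 = 2 - 1*0 = 2 + 0 = 2)
10 + v*(-4) = 10 + 2*(-4) = 10 - 8 = 2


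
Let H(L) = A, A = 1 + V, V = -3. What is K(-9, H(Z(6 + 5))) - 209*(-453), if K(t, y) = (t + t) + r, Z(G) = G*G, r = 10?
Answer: 94669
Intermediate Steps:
Z(G) = G**2
A = -2 (A = 1 - 3 = -2)
H(L) = -2
K(t, y) = 10 + 2*t (K(t, y) = (t + t) + 10 = 2*t + 10 = 10 + 2*t)
K(-9, H(Z(6 + 5))) - 209*(-453) = (10 + 2*(-9)) - 209*(-453) = (10 - 18) + 94677 = -8 + 94677 = 94669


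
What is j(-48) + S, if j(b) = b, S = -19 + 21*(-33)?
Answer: -760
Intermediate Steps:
S = -712 (S = -19 - 693 = -712)
j(-48) + S = -48 - 712 = -760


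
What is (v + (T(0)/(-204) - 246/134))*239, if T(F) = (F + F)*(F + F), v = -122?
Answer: -1982983/67 ≈ -29597.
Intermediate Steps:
T(F) = 4*F² (T(F) = (2*F)*(2*F) = 4*F²)
(v + (T(0)/(-204) - 246/134))*239 = (-122 + ((4*0²)/(-204) - 246/134))*239 = (-122 + ((4*0)*(-1/204) - 246*1/134))*239 = (-122 + (0*(-1/204) - 123/67))*239 = (-122 + (0 - 123/67))*239 = (-122 - 123/67)*239 = -8297/67*239 = -1982983/67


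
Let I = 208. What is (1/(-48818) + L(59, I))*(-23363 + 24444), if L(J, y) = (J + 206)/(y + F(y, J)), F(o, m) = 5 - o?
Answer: 2796928593/48818 ≈ 57293.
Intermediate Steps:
L(J, y) = 206/5 + J/5 (L(J, y) = (J + 206)/(y + (5 - y)) = (206 + J)/5 = (206 + J)*(⅕) = 206/5 + J/5)
(1/(-48818) + L(59, I))*(-23363 + 24444) = (1/(-48818) + (206/5 + (⅕)*59))*(-23363 + 24444) = (-1/48818 + (206/5 + 59/5))*1081 = (-1/48818 + 53)*1081 = (2587353/48818)*1081 = 2796928593/48818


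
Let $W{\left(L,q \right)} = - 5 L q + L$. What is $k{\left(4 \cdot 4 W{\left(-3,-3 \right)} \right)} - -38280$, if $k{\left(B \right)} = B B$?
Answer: $628104$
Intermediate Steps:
$W{\left(L,q \right)} = L - 5 L q$ ($W{\left(L,q \right)} = - 5 L q + L = L - 5 L q$)
$k{\left(B \right)} = B^{2}$
$k{\left(4 \cdot 4 W{\left(-3,-3 \right)} \right)} - -38280 = \left(4 \cdot 4 \left(- 3 \left(1 - -15\right)\right)\right)^{2} - -38280 = \left(16 \left(- 3 \left(1 + 15\right)\right)\right)^{2} + 38280 = \left(16 \left(\left(-3\right) 16\right)\right)^{2} + 38280 = \left(16 \left(-48\right)\right)^{2} + 38280 = \left(-768\right)^{2} + 38280 = 589824 + 38280 = 628104$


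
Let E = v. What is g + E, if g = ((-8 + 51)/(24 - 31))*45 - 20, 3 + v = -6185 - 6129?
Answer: -88294/7 ≈ -12613.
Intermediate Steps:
v = -12317 (v = -3 + (-6185 - 6129) = -3 - 12314 = -12317)
E = -12317
g = -2075/7 (g = (43/(-7))*45 - 20 = (43*(-⅐))*45 - 20 = -43/7*45 - 20 = -1935/7 - 20 = -2075/7 ≈ -296.43)
g + E = -2075/7 - 12317 = -88294/7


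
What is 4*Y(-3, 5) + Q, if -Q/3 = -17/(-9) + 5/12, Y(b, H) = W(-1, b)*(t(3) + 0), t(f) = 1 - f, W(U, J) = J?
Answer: 205/12 ≈ 17.083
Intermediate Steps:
Y(b, H) = -2*b (Y(b, H) = b*((1 - 1*3) + 0) = b*((1 - 3) + 0) = b*(-2 + 0) = b*(-2) = -2*b)
Q = -83/12 (Q = -3*(-17/(-9) + 5/12) = -3*(-17*(-⅑) + 5*(1/12)) = -3*(17/9 + 5/12) = -3*83/36 = -83/12 ≈ -6.9167)
4*Y(-3, 5) + Q = 4*(-2*(-3)) - 83/12 = 4*6 - 83/12 = 24 - 83/12 = 205/12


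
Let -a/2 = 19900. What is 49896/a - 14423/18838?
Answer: -189247031/93719050 ≈ -2.0193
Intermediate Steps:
a = -39800 (a = -2*19900 = -39800)
49896/a - 14423/18838 = 49896/(-39800) - 14423/18838 = 49896*(-1/39800) - 14423*1/18838 = -6237/4975 - 14423/18838 = -189247031/93719050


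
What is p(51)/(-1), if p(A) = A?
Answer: -51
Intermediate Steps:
p(51)/(-1) = 51/(-1) = 51*(-1) = -51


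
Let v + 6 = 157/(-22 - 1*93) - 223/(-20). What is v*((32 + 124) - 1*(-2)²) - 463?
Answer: 12913/115 ≈ 112.29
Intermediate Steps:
v = 1741/460 (v = -6 + (157/(-22 - 1*93) - 223/(-20)) = -6 + (157/(-22 - 93) - 223*(-1/20)) = -6 + (157/(-115) + 223/20) = -6 + (157*(-1/115) + 223/20) = -6 + (-157/115 + 223/20) = -6 + 4501/460 = 1741/460 ≈ 3.7848)
v*((32 + 124) - 1*(-2)²) - 463 = 1741*((32 + 124) - 1*(-2)²)/460 - 463 = 1741*(156 - 1*4)/460 - 463 = 1741*(156 - 4)/460 - 463 = (1741/460)*152 - 463 = 66158/115 - 463 = 12913/115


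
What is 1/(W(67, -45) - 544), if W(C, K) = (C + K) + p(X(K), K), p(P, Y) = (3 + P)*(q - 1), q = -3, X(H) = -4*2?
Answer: -1/502 ≈ -0.0019920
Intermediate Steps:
X(H) = -8
p(P, Y) = -12 - 4*P (p(P, Y) = (3 + P)*(-3 - 1) = (3 + P)*(-4) = -12 - 4*P)
W(C, K) = 20 + C + K (W(C, K) = (C + K) + (-12 - 4*(-8)) = (C + K) + (-12 + 32) = (C + K) + 20 = 20 + C + K)
1/(W(67, -45) - 544) = 1/((20 + 67 - 45) - 544) = 1/(42 - 544) = 1/(-502) = -1/502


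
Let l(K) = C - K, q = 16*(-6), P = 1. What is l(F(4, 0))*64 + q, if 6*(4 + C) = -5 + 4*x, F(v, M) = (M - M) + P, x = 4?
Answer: -896/3 ≈ -298.67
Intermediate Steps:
F(v, M) = 1 (F(v, M) = (M - M) + 1 = 0 + 1 = 1)
C = -13/6 (C = -4 + (-5 + 4*4)/6 = -4 + (-5 + 16)/6 = -4 + (⅙)*11 = -4 + 11/6 = -13/6 ≈ -2.1667)
q = -96
l(K) = -13/6 - K
l(F(4, 0))*64 + q = (-13/6 - 1*1)*64 - 96 = (-13/6 - 1)*64 - 96 = -19/6*64 - 96 = -608/3 - 96 = -896/3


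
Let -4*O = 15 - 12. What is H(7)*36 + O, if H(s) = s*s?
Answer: 7053/4 ≈ 1763.3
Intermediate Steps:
O = -¾ (O = -(15 - 12)/4 = -¼*3 = -¾ ≈ -0.75000)
H(s) = s²
H(7)*36 + O = 7²*36 - ¾ = 49*36 - ¾ = 1764 - ¾ = 7053/4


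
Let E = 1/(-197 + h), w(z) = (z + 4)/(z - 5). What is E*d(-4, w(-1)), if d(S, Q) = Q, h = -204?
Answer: 1/802 ≈ 0.0012469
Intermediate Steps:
w(z) = (4 + z)/(-5 + z)
E = -1/401 (E = 1/(-197 - 204) = 1/(-401) = -1/401 ≈ -0.0024938)
E*d(-4, w(-1)) = -(4 - 1)/(401*(-5 - 1)) = -3/(401*(-6)) = -(-1)*3/2406 = -1/401*(-½) = 1/802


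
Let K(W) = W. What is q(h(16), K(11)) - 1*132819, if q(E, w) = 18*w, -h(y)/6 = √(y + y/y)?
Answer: -132621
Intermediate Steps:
h(y) = -6*√(1 + y) (h(y) = -6*√(y + y/y) = -6*√(y + 1) = -6*√(1 + y))
q(h(16), K(11)) - 1*132819 = 18*11 - 1*132819 = 198 - 132819 = -132621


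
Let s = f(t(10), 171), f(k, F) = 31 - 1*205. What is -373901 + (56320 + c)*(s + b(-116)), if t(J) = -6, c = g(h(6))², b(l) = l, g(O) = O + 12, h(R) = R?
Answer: -16800661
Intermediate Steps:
g(O) = 12 + O
c = 324 (c = (12 + 6)² = 18² = 324)
f(k, F) = -174 (f(k, F) = 31 - 205 = -174)
s = -174
-373901 + (56320 + c)*(s + b(-116)) = -373901 + (56320 + 324)*(-174 - 116) = -373901 + 56644*(-290) = -373901 - 16426760 = -16800661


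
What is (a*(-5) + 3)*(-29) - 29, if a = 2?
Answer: 174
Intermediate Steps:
(a*(-5) + 3)*(-29) - 29 = (2*(-5) + 3)*(-29) - 29 = (-10 + 3)*(-29) - 29 = -7*(-29) - 29 = 203 - 29 = 174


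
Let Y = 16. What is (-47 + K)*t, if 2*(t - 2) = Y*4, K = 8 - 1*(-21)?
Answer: -612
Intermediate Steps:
K = 29 (K = 8 + 21 = 29)
t = 34 (t = 2 + (16*4)/2 = 2 + (1/2)*64 = 2 + 32 = 34)
(-47 + K)*t = (-47 + 29)*34 = -18*34 = -612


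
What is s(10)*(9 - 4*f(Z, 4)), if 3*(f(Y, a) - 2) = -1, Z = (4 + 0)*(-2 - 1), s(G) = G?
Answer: 70/3 ≈ 23.333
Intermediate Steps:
Z = -12 (Z = 4*(-3) = -12)
f(Y, a) = 5/3 (f(Y, a) = 2 + (1/3)*(-1) = 2 - 1/3 = 5/3)
s(10)*(9 - 4*f(Z, 4)) = 10*(9 - 4*5/3) = 10*(9 - 20/3) = 10*(7/3) = 70/3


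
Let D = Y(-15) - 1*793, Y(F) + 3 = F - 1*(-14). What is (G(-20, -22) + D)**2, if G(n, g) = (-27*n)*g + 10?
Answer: 160452889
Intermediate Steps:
Y(F) = 11 + F (Y(F) = -3 + (F - 1*(-14)) = -3 + (F + 14) = -3 + (14 + F) = 11 + F)
D = -797 (D = (11 - 15) - 1*793 = -4 - 793 = -797)
G(n, g) = 10 - 27*g*n (G(n, g) = -27*g*n + 10 = 10 - 27*g*n)
(G(-20, -22) + D)**2 = ((10 - 27*(-22)*(-20)) - 797)**2 = ((10 - 11880) - 797)**2 = (-11870 - 797)**2 = (-12667)**2 = 160452889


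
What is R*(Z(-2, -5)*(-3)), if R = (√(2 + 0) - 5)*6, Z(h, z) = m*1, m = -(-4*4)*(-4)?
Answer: -5760 + 1152*√2 ≈ -4130.8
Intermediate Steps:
m = -64 (m = -(-16)*(-4) = -1*64 = -64)
Z(h, z) = -64 (Z(h, z) = -64*1 = -64)
R = -30 + 6*√2 (R = (√2 - 5)*6 = (-5 + √2)*6 = -30 + 6*√2 ≈ -21.515)
R*(Z(-2, -5)*(-3)) = (-30 + 6*√2)*(-64*(-3)) = (-30 + 6*√2)*192 = -5760 + 1152*√2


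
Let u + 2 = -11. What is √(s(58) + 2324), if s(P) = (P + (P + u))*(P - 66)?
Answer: 10*√15 ≈ 38.730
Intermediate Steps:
u = -13 (u = -2 - 11 = -13)
s(P) = (-66 + P)*(-13 + 2*P) (s(P) = (P + (P - 13))*(P - 66) = (P + (-13 + P))*(-66 + P) = (-13 + 2*P)*(-66 + P) = (-66 + P)*(-13 + 2*P))
√(s(58) + 2324) = √((858 - 145*58 + 2*58²) + 2324) = √((858 - 8410 + 2*3364) + 2324) = √((858 - 8410 + 6728) + 2324) = √(-824 + 2324) = √1500 = 10*√15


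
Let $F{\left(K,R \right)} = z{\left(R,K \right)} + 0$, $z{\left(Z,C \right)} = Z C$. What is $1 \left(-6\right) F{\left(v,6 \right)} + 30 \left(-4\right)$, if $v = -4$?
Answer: $24$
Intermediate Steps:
$z{\left(Z,C \right)} = C Z$
$F{\left(K,R \right)} = K R$ ($F{\left(K,R \right)} = K R + 0 = K R$)
$1 \left(-6\right) F{\left(v,6 \right)} + 30 \left(-4\right) = 1 \left(-6\right) \left(\left(-4\right) 6\right) + 30 \left(-4\right) = \left(-6\right) \left(-24\right) - 120 = 144 - 120 = 24$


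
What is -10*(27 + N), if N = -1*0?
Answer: -270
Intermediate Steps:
N = 0
-10*(27 + N) = -10*(27 + 0) = -10*27 = -270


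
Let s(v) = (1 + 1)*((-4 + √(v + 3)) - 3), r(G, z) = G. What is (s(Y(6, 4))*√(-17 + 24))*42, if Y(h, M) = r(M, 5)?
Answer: 588 - 588*√7 ≈ -967.70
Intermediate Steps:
Y(h, M) = M
s(v) = -14 + 2*√(3 + v) (s(v) = 2*((-4 + √(3 + v)) - 3) = 2*(-7 + √(3 + v)) = -14 + 2*√(3 + v))
(s(Y(6, 4))*√(-17 + 24))*42 = ((-14 + 2*√(3 + 4))*√(-17 + 24))*42 = ((-14 + 2*√7)*√7)*42 = (√7*(-14 + 2*√7))*42 = 42*√7*(-14 + 2*√7)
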